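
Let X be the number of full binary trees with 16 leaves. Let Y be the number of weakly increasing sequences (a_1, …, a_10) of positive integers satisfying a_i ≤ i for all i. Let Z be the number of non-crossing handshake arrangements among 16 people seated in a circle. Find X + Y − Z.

Full binary trees with 16 leaves have 16−1 = 15 internal nodes, so there are C_15 of them. So X = C_15 = 9694845.
Weakly increasing sequences with a_i ≤ i biject with Dyck paths of semilength 10, so there are C_10. So Y = C_10 = 16796.
Non-crossing handshake pairings of 2n people are counted by C_n; 16 people gives n = 8. So Z = C_8 = 1430.
X + Y − Z = 9694845 + 16796 − 1430 = 9710211.

9710211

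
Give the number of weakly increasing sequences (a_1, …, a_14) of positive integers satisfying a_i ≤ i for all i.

Such sub-staircase sequences of length n are counted by C_n; here n = 14.
C_14 = 2674440.

2674440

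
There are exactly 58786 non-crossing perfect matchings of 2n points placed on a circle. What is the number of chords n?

11

Non-crossing pairings of 2n points on a circle are counted by C_n. Since C_11 = 58786, the index is 11.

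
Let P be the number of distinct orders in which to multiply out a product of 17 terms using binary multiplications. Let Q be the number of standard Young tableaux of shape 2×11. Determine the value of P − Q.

Parenthesizations of m factors correspond to full binary trees with m leaves, counted by C_{m−1}; m = 17 gives C_16. So P = C_16 = 35357670.
Standard Young tableaux of shape 2×n are counted by C_n; here n = 11. So Q = C_11 = 58786.
P − Q = 35357670 − 58786 = 35298884.

35298884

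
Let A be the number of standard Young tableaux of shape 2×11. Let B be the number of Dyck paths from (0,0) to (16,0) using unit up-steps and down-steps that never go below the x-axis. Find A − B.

57356

By the hook-length formula (or a Dyck-path bijection), SYT of shape 2×11 number C_11. So A = C_11 = 58786.
Dyck paths of semilength n (length 2n) are counted by C_n; here n = 8. So B = C_8 = 1430.
A − B = 58786 − 1430 = 57356.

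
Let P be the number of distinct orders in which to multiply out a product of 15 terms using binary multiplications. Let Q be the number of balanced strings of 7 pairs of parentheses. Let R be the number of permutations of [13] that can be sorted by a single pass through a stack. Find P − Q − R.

Parenthesizations of m factors correspond to full binary trees with m leaves, counted by C_{m−1}; m = 15 gives C_14. So P = C_14 = 2674440.
A balanced arrangement of 7 bracket pairs is a Dyck word of semilength 7, so the count is C_7. So Q = C_7 = 429.
By Knuth's characterisation, the stack-sortable permutations of length 13 are the 231-avoiders, numbering C_13. So R = C_13 = 742900.
P − Q − R = 2674440 − 429 − 742900 = 1931111.

1931111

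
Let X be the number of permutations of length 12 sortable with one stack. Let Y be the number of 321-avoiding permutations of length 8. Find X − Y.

By Knuth's characterisation, the stack-sortable permutations of length 12 are the 231-avoiders, numbering C_12. So X = C_12 = 208012.
Permutations of [n] avoiding any single length-3 pattern are counted by C_n; here n = 8. So Y = C_8 = 1430.
X − Y = 208012 − 1430 = 206582.

206582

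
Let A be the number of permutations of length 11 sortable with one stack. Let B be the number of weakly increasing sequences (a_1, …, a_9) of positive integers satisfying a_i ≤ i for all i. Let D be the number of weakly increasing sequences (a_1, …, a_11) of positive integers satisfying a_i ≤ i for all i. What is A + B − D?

By Knuth's characterisation, the stack-sortable permutations of length 11 are the 231-avoiders, numbering C_11. So A = C_11 = 58786.
Such sub-staircase sequences of length n are counted by C_n; here n = 9. So B = C_9 = 4862.
Weakly increasing sequences with a_i ≤ i biject with Dyck paths of semilength 11, so there are C_11. So D = C_11 = 58786.
A + B − D = 58786 + 4862 − 58786 = 4862.

4862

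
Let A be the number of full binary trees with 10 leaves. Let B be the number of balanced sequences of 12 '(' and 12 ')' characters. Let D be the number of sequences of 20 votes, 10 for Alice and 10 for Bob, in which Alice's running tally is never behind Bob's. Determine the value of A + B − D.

Full binary trees with 10 leaves have 10−1 = 9 internal nodes, so there are C_9 of them. So A = C_9 = 4862.
Balanced strings of n pairs of brackets are counted by C_n; here n = 12. So B = C_12 = 208012.
Ballot sequences with n votes each where one side never trails are Dyck words, counted by C_n; here n = 10. So D = C_10 = 16796.
A + B − D = 4862 + 208012 − 16796 = 196078.

196078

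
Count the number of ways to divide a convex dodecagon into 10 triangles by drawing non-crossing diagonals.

Triangulations of a convex m-gon are counted by C_{m−2}; with m = 12 this is C_10.
C_10 = C(20,10)/11 = 184756/11 = 16796.

16796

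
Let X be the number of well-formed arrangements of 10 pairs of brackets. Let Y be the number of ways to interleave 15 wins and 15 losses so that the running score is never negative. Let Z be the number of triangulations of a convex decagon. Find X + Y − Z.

9710211

With 10 pairs the number of balanced bracket strings is the Catalan number C_10. So X = C_10 = 16796.
Reading a vote for the leader as '(' and for the other as ')' turns such a sequence into a balanced string of 15 pairs, so the count is C_15. So Y = C_15 = 9694845.
A convex 10-gon is triangulated into 8 triangles, and the number of such triangulations is the Catalan number C_{10−2} = C_8. So Z = C_8 = 1430.
X + Y − Z = 16796 + 9694845 − 1430 = 9710211.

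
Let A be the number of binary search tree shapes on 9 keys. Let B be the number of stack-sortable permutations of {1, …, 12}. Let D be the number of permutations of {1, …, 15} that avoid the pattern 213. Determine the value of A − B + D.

Binary trees (left/right distinguished) on n nodes are counted by C_n; here n = 9. So A = C_9 = 4862.
By Knuth's characterisation, the stack-sortable permutations of length 12 are the 231-avoiders, numbering C_12. So B = C_12 = 208012.
Permutations of [n] avoiding any single length-3 pattern are counted by C_n; here n = 15. So D = C_15 = 9694845.
A − B + D = 4862 − 208012 + 9694845 = 9491695.

9491695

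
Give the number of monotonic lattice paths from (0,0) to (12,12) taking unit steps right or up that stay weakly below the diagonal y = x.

208012

Sub-diagonal monotone paths from (0,0) to (12,12) biject with Dyck paths of semilength 12, giving C_12.
C_12 = C(24,12)/13 = 2704156/13 = 208012.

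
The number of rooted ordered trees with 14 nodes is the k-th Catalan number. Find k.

13

A rooted plane tree on 14 nodes has 13 edges, and such trees are counted by C_13.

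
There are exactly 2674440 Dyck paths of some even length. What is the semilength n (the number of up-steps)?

14

Dyck paths of semilength n are counted by C_n, and C_14 = 2674440.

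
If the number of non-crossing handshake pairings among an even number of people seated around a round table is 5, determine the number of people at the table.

Non-crossing handshake pairings of 2n people are counted by C_n; 5 = C_3.
So n = 3, and there are 2n = 6 people.

6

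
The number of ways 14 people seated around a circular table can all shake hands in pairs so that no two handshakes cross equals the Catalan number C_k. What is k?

7

With 14 = 2·7 people, non-crossing handshake pairings are non-crossing perfect matchings on a circle, counted by C_7.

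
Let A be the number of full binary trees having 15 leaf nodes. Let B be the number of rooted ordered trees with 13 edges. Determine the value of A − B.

A full binary tree with L leaves has L−1 internal nodes and is counted by C_{L−1}; L = 15 gives C_14. So A = C_14 = 2674440.
Rooted ordered trees with n edges are counted by C_n; here n = 13. So B = C_13 = 742900.
A − B = 2674440 − 742900 = 1931540.

1931540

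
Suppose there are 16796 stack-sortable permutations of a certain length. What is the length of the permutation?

10

Stack-sortable permutations of [n] are counted by C_n, and C_10 = 16796.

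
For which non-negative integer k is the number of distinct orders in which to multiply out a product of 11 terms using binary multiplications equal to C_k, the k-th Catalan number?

Ways to associate a product of 11 factors correspond to binary trees on 11 leaves, so the count is C_10.

10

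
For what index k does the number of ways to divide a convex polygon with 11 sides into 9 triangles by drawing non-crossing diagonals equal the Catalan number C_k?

The number of triangulations of an 11-gon is the Catalan number C_9 (index = sides − 2).

9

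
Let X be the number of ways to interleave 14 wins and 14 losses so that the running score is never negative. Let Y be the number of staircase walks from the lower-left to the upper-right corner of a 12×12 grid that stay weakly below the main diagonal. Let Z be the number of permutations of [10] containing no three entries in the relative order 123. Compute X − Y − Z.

Reading a vote for the leader as '(' and for the other as ')' turns such a sequence into a balanced string of 14 pairs, so the count is C_14. So X = C_14 = 2674440.
Monotone paths in an n×n grid that stay weakly below the diagonal are counted by C_n; here n = 12. So Y = C_12 = 208012.
For any fixed pattern of length 3, the pattern-avoiding permutations of [10] number C_10. So Z = C_10 = 16796.
X − Y − Z = 2674440 − 208012 − 16796 = 2449632.

2449632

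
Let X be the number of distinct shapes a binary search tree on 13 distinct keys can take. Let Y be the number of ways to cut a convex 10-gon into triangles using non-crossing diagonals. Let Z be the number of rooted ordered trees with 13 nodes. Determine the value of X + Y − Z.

536318

Rooted binary trees with 13 nodes (each child slot possibly empty) number C_13. So X = C_13 = 742900.
The number of triangulations of a 10-gon is the Catalan number C_8 (index = sides − 2). So Y = C_8 = 1430.
A rooted plane tree on 13 nodes has 12 edges, and such trees are counted by C_12. So Z = C_12 = 208012.
X + Y − Z = 742900 + 1430 − 208012 = 536318.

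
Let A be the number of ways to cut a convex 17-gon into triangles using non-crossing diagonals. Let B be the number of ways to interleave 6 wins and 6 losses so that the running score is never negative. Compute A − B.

9694713

A convex 17-gon is triangulated into 15 triangles, and the number of such triangulations is the Catalan number C_{17−2} = C_15. So A = C_15 = 9694845.
Ballot sequences with n votes each where one side never trails are Dyck words, counted by C_n; here n = 6. So B = C_6 = 132.
A − B = 9694845 − 132 = 9694713.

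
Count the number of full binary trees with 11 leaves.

16796

Full binary trees with 11 leaves have 11−1 = 10 internal nodes, so there are C_10 of them.
C_10 = C(20,10)/11 = 184756/11 = 16796.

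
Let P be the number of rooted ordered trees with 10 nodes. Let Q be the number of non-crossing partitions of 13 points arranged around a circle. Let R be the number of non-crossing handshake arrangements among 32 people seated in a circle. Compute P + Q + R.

36105432

Rooted ordered (plane) trees on m nodes have m−1 edges and are counted by C_{m−1}; m = 10 gives C_9. So P = C_9 = 4862.
Non-crossing partitions of an n-element set are counted by C_n; here n = 13. So Q = C_13 = 742900.
With 32 = 2·16 people, non-crossing handshake pairings are non-crossing perfect matchings on a circle, counted by C_16. So R = C_16 = 35357670.
P + Q + R = 4862 + 742900 + 35357670 = 36105432.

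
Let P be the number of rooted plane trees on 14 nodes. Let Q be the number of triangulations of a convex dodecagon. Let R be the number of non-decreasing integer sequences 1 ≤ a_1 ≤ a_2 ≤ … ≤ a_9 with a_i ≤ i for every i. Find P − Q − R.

Rooted ordered (plane) trees on m nodes have m−1 edges and are counted by C_{m−1}; m = 14 gives C_13. So P = C_13 = 742900.
A convex 12-gon is triangulated into 10 triangles, and the number of such triangulations is the Catalan number C_{12−2} = C_10. So Q = C_10 = 16796.
Such sub-staircase sequences of length n are counted by C_n; here n = 9. So R = C_9 = 4862.
P − Q − R = 742900 − 16796 − 4862 = 721242.

721242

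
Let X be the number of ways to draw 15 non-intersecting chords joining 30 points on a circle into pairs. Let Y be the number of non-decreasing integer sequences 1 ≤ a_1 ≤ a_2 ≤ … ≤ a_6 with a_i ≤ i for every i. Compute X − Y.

Pairing 30 circle points by 15 non-crossing chords gives C_15 matchings. So X = C_15 = 9694845.
Such sub-staircase sequences of length n are counted by C_n; here n = 6. So Y = C_6 = 132.
X − Y = 9694845 − 132 = 9694713.

9694713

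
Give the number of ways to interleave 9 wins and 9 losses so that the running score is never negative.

4862

Reading a vote for the leader as '(' and for the other as ')' turns such a sequence into a balanced string of 9 pairs, so the count is C_9.
C_9 = C_8 · 2(2·8+1)/(8+2) = 1430 · 34/10 = 4862.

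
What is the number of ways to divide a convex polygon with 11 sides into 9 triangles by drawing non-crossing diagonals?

A convex 11-gon is triangulated into 9 triangles, and the number of such triangulations is the Catalan number C_{11−2} = C_9.
C_9 = C(18,9)/10 = 48620/10 = 4862.

4862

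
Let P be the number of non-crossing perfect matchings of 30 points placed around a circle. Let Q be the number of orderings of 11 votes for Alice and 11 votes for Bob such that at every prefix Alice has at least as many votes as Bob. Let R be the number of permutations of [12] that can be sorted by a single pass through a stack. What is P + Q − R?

9545619

Non-crossing perfect matchings of 2n points on a circle are counted by C_n; with 30 points, n = 15. So P = C_15 = 9694845.
Reading a vote for the leader as '(' and for the other as ')' turns such a sequence into a balanced string of 11 pairs, so the count is C_11. So Q = C_11 = 58786.
Stack-sortable permutations are exactly the 231-avoiding ones, counted by C_n; here n = 12. So R = C_12 = 208012.
P + Q − R = 9694845 + 58786 − 208012 = 9545619.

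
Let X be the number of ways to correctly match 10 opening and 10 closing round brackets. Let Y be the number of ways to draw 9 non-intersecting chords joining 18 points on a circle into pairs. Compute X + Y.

Balanced strings of n pairs of brackets are counted by C_n; here n = 10. So X = C_10 = 16796.
Non-crossing perfect matchings of 2n points on a circle are counted by C_n; with 18 points, n = 9. So Y = C_9 = 4862.
X + Y = 16796 + 4862 = 21658.

21658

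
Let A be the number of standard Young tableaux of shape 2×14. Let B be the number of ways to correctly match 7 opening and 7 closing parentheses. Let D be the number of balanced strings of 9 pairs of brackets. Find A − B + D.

Standard Young tableaux of shape 2×n are counted by C_n; here n = 14. So A = C_14 = 2674440.
A balanced arrangement of 7 bracket pairs is a Dyck word of semilength 7, so the count is C_7. So B = C_7 = 429.
A balanced arrangement of 9 bracket pairs is a Dyck word of semilength 9, so the count is C_9. So D = C_9 = 4862.
A − B + D = 2674440 − 429 + 4862 = 2678873.

2678873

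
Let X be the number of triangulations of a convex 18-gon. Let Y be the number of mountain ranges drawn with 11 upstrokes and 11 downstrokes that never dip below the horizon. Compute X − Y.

35298884

A convex 18-gon is triangulated into 16 triangles, and the number of such triangulations is the Catalan number C_{18−2} = C_16. So X = C_16 = 35357670.
Paths of 11 up- and 11 down-steps that never dip below the axis are Dyck paths; their count is C_11. So Y = C_11 = 58786.
X − Y = 35357670 − 58786 = 35298884.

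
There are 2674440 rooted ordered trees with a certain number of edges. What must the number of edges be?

Rooted ordered trees with n edges are counted by C_n. The Catalan number equal to 2674440 is C_14.

14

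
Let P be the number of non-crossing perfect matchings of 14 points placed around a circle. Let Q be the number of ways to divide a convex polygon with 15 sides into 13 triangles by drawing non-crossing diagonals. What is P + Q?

743329

Non-crossing perfect matchings of 2n points on a circle are counted by C_n; with 14 points, n = 7. So P = C_7 = 429.
The number of triangulations of a 15-gon is the Catalan number C_13 (index = sides − 2). So Q = C_13 = 742900.
P + Q = 429 + 742900 = 743329.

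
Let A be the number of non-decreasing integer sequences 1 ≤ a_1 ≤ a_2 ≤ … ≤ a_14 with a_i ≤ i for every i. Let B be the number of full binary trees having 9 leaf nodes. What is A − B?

Weakly increasing sequences with a_i ≤ i biject with Dyck paths of semilength 14, so there are C_14. So A = C_14 = 2674440.
Full binary trees with 9 leaves have 9−1 = 8 internal nodes, so there are C_8 of them. So B = C_8 = 1430.
A − B = 2674440 − 1430 = 2673010.

2673010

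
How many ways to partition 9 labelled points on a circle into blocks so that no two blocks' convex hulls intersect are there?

4862

Non-crossing partitions of an n-element set are counted by C_n; here n = 9.
C_9 = C(18,9)/10 = 48620/10 = 4862.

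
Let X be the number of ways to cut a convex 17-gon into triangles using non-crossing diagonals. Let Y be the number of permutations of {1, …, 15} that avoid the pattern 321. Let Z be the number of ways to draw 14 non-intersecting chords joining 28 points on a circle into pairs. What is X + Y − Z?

16715250

A convex 17-gon is triangulated into 15 triangles, and the number of such triangulations is the Catalan number C_{17−2} = C_15. So X = C_15 = 9694845.
Permutations of [n] avoiding any single length-3 pattern are counted by C_n; here n = 15. So Y = C_15 = 9694845.
Non-crossing perfect matchings of 2n points on a circle are counted by C_n; with 28 points, n = 14. So Z = C_14 = 2674440.
X + Y − Z = 9694845 + 9694845 − 2674440 = 16715250.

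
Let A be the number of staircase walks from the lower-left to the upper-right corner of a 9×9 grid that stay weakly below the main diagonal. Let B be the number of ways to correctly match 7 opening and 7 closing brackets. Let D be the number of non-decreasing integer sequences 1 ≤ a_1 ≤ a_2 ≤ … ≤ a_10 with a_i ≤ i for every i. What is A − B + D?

21229

Monotone paths in an n×n grid that stay weakly below the diagonal are counted by C_n; here n = 9. So A = C_9 = 4862.
A balanced arrangement of 7 bracket pairs is a Dyck word of semilength 7, so the count is C_7. So B = C_7 = 429.
Weakly increasing sequences with a_i ≤ i biject with Dyck paths of semilength 10, so there are C_10. So D = C_10 = 16796.
A − B + D = 4862 − 429 + 16796 = 21229.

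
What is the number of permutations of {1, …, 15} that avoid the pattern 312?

9694845

Permutations of [n] avoiding any single length-3 pattern are counted by C_n; here n = 15.
C_15 = 9694845.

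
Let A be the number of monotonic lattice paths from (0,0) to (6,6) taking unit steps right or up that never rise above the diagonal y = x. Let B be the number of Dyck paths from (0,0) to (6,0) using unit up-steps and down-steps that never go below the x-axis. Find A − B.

127

Monotone paths in an n×n grid that stay weakly below the diagonal are counted by C_n; here n = 6. So A = C_6 = 132.
Dyck paths of semilength n (length 2n) are counted by C_n; here n = 3. So B = C_3 = 5.
A − B = 132 − 5 = 127.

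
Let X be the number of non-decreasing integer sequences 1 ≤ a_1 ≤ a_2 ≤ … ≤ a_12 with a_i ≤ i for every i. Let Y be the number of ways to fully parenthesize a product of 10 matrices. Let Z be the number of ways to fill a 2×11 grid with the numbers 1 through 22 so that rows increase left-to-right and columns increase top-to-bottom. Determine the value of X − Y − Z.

144364

Such sub-staircase sequences of length n are counted by C_n; here n = 12. So X = C_12 = 208012.
Bracketing 10 factors into binary products is counted by C_{10−1} = C_9. So Y = C_9 = 4862.
Standard Young tableaux of shape 2×n are counted by C_n; here n = 11. So Z = C_11 = 58786.
X − Y − Z = 208012 − 4862 − 58786 = 144364.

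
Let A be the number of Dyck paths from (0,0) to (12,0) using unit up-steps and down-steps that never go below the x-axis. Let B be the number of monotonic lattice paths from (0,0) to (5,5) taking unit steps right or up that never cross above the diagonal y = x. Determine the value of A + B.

A Dyck path with 6 up-steps and 6 down-steps has semilength 6, so there are C_6 of them. So A = C_6 = 132.
Monotone paths in an n×n grid that stay weakly below the diagonal are counted by C_n; here n = 5. So B = C_5 = 42.
A + B = 132 + 42 = 174.

174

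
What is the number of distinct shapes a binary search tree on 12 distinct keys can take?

208012

There are C_n binary search tree shapes on n keys; with n = 12 that is C_12.
C_12 = C_11 · 2(2·11+1)/(11+2) = 58786 · 46/13 = 208012.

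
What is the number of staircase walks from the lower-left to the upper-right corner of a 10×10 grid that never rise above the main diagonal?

Monotone paths in an n×n grid that stay weakly below the diagonal are counted by C_n; here n = 10.
C_10 = C_9 · 2(2·9+1)/(9+2) = 4862 · 38/11 = 16796.

16796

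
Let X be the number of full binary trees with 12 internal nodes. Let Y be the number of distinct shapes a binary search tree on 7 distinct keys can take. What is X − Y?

207583

The number of full binary trees on 12 internal nodes is the Catalan number C_12. So X = C_12 = 208012.
Binary trees (left/right distinguished) on n nodes are counted by C_n; here n = 7. So Y = C_7 = 429.
X − Y = 208012 − 429 = 207583.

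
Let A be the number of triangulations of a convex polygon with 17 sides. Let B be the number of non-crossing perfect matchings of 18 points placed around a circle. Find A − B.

A convex 17-gon is triangulated into 15 triangles, and the number of such triangulations is the Catalan number C_{17−2} = C_15. So A = C_15 = 9694845.
Pairing 18 circle points by 9 non-crossing chords gives C_9 matchings. So B = C_9 = 4862.
A − B = 9694845 − 4862 = 9689983.

9689983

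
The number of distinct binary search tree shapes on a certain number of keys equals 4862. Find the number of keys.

9

Binary search tree shapes on n keys are counted by C_n. Since C_9 = 4862, the index is 9.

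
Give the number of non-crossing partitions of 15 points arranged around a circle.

9694845

The non-crossing partitions of [15] form a lattice of size C_15.
C_15 = C_14 · 2(2·14+1)/(14+2) = 2674440 · 58/16 = 9694845.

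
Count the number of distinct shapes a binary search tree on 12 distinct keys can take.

There are C_n binary search tree shapes on n keys; with n = 12 that is C_12.
C_12 = C(24,12)/13 = 2704156/13 = 208012.

208012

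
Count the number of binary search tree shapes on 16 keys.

Rooted binary trees with 16 nodes (each child slot possibly empty) number C_16.
C_16 = 35357670.

35357670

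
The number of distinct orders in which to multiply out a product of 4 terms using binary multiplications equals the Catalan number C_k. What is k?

Parenthesizations of m factors correspond to full binary trees with m leaves, counted by C_{m−1}; m = 4 gives C_3.

3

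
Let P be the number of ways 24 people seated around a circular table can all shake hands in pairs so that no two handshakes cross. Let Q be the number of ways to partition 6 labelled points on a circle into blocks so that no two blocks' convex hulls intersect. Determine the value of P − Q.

Non-crossing handshake pairings of 2n people are counted by C_n; 24 people gives n = 12. So P = C_12 = 208012.
The non-crossing partitions of [6] form a lattice of size C_6. So Q = C_6 = 132.
P − Q = 208012 − 132 = 207880.

207880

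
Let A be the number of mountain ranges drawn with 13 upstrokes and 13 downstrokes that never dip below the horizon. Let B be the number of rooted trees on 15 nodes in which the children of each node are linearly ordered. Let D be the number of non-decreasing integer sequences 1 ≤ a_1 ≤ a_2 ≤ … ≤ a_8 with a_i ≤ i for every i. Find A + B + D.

Paths of 13 up- and 13 down-steps that never dip below the axis are Dyck paths; their count is C_13. So A = C_13 = 742900.
A rooted plane tree on 15 nodes has 14 edges, and such trees are counted by C_14. So B = C_14 = 2674440.
Such sub-staircase sequences of length n are counted by C_n; here n = 8. So D = C_8 = 1430.
A + B + D = 742900 + 2674440 + 1430 = 3418770.

3418770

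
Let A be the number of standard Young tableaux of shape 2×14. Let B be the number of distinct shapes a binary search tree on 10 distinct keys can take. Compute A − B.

By the hook-length formula (or a Dyck-path bijection), SYT of shape 2×14 number C_14. So A = C_14 = 2674440.
There are C_n binary search tree shapes on n keys; with n = 10 that is C_10. So B = C_10 = 16796.
A − B = 2674440 − 16796 = 2657644.

2657644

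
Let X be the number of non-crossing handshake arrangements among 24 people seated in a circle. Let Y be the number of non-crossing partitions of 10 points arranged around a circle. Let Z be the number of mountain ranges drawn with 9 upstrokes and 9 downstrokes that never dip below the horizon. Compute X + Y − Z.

219946

With 24 = 2·12 people, non-crossing handshake pairings are non-crossing perfect matchings on a circle, counted by C_12. So X = C_12 = 208012.
The non-crossing partitions of [10] form a lattice of size C_10. So Y = C_10 = 16796.
Dyck paths of semilength n (length 2n) are counted by C_n; here n = 9. So Z = C_9 = 4862.
X + Y − Z = 208012 + 16796 − 4862 = 219946.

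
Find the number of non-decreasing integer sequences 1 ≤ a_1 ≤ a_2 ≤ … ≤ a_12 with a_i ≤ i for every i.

208012

Weakly increasing sequences with a_i ≤ i biject with Dyck paths of semilength 12, so there are C_12.
C_12 = 208012.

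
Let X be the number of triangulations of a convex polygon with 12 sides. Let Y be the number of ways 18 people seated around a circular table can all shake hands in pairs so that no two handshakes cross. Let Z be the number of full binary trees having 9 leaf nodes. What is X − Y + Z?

A convex 12-gon is triangulated into 10 triangles, and the number of such triangulations is the Catalan number C_{12−2} = C_10. So X = C_10 = 16796.
Non-crossing handshake pairings of 2n people are counted by C_n; 18 people gives n = 9. So Y = C_9 = 4862.
A full binary tree with L leaves has L−1 internal nodes and is counted by C_{L−1}; L = 9 gives C_8. So Z = C_8 = 1430.
X − Y + Z = 16796 − 4862 + 1430 = 13364.

13364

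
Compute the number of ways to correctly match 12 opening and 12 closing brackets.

A balanced arrangement of 12 bracket pairs is a Dyck word of semilength 12, so the count is C_12.
C_12 = 208012.

208012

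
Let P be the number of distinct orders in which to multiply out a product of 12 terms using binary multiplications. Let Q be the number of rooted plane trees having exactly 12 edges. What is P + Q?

266798

Bracketing 12 factors into binary products is counted by C_{12−1} = C_11. So P = C_11 = 58786.
Rooted ordered trees with n edges are counted by C_n; here n = 12. So Q = C_12 = 208012.
P + Q = 58786 + 208012 = 266798.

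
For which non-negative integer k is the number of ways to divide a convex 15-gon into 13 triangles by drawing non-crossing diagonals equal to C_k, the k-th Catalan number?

13

The number of triangulations of a 15-gon is the Catalan number C_13 (index = sides − 2).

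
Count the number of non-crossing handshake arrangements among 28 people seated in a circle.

With 28 = 2·14 people, non-crossing handshake pairings are non-crossing perfect matchings on a circle, counted by C_14.
C_14 = C(28,14)/15 = 40116600/15 = 2674440.

2674440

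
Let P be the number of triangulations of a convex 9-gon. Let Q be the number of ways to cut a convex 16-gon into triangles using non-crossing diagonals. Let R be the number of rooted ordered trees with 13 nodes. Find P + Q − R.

2466857

A convex 9-gon is triangulated into 7 triangles, and the number of such triangulations is the Catalan number C_{9−2} = C_7. So P = C_7 = 429.
The number of triangulations of a 16-gon is the Catalan number C_14 (index = sides − 2). So Q = C_14 = 2674440.
Rooted ordered (plane) trees on m nodes have m−1 edges and are counted by C_{m−1}; m = 13 gives C_12. So R = C_12 = 208012.
P + Q − R = 429 + 2674440 − 208012 = 2466857.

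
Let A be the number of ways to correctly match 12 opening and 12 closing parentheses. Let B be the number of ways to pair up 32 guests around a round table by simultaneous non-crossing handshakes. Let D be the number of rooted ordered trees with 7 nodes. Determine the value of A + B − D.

35565550

Balanced strings of n pairs of brackets are counted by C_n; here n = 12. So A = C_12 = 208012.
With 32 = 2·16 people, non-crossing handshake pairings are non-crossing perfect matchings on a circle, counted by C_16. So B = C_16 = 35357670.
Rooted ordered (plane) trees on m nodes have m−1 edges and are counted by C_{m−1}; m = 7 gives C_6. So D = C_6 = 132.
A + B − D = 208012 + 35357670 − 132 = 35565550.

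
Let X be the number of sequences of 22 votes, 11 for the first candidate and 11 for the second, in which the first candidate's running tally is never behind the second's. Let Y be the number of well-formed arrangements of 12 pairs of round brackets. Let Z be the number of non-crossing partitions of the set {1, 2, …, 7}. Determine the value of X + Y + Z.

Ballot sequences with n votes each where one side never trails are Dyck words, counted by C_n; here n = 11. So X = C_11 = 58786.
A balanced arrangement of 12 bracket pairs is a Dyck word of semilength 12, so the count is C_12. So Y = C_12 = 208012.
The non-crossing partitions of [7] form a lattice of size C_7. So Z = C_7 = 429.
X + Y + Z = 58786 + 208012 + 429 = 267227.

267227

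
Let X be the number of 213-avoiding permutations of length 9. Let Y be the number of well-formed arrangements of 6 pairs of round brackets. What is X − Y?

4730

Permutations of [n] avoiding any single length-3 pattern are counted by C_n; here n = 9. So X = C_9 = 4862.
With 6 pairs the number of balanced bracket strings is the Catalan number C_6. So Y = C_6 = 132.
X − Y = 4862 − 132 = 4730.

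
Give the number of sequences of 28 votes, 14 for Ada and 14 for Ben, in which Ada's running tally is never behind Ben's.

Ballot sequences with n votes each where one side never trails are Dyck words, counted by C_n; here n = 14.
C_14 = C_13 · 2(2·13+1)/(13+2) = 742900 · 54/15 = 2674440.

2674440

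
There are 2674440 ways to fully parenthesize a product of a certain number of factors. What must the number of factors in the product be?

Parenthesizations of m factors are counted by C_{m−1}. Since C_14 = 2674440, the index is 14.
So the index is 14, and the number of factors is 14 + 1 = 15.

15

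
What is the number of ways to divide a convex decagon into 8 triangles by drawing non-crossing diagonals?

1430

The number of triangulations of a 10-gon is the Catalan number C_8 (index = sides − 2).
C_8 = 1430.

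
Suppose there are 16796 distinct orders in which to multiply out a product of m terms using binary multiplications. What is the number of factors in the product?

11

Parenthesizations of m factors are counted by C_{m−1}. The Catalan number equal to 16796 is C_10.
So the index is 10, and the number of factors is 10 + 1 = 11.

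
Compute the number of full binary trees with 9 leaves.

A full binary tree with L leaves has L−1 internal nodes and is counted by C_{L−1}; L = 9 gives C_8.
C_8 = C(16,8)/9 = 12870/9 = 1430.

1430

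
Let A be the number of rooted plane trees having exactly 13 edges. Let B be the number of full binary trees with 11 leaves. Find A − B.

726104

A rooted plane tree with 13 edges has 14 nodes, and the count is C_13. So A = C_13 = 742900.
Full binary trees with 11 leaves have 11−1 = 10 internal nodes, so there are C_10 of them. So B = C_10 = 16796.
A − B = 742900 − 16796 = 726104.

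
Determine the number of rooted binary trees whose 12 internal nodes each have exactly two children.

Full binary trees with n internal nodes are counted by C_n; here n = 12.
C_12 = 208012.

208012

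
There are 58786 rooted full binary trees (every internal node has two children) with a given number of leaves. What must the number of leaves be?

Full binary trees with L leaves are counted by C_{L−1}; 58786 = C_11.
So the index is 11, and the number of leaves is 11 + 1 = 12.

12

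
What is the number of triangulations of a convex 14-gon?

208012

The number of triangulations of a 14-gon is the Catalan number C_12 (index = sides − 2).
C_12 = C(24,12)/13 = 2704156/13 = 208012.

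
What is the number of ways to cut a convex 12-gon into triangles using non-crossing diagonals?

The number of triangulations of a 12-gon is the Catalan number C_10 (index = sides − 2).
C_10 = C(20,10)/11 = 184756/11 = 16796.

16796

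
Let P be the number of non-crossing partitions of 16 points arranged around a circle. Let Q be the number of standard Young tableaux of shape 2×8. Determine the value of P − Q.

The non-crossing partitions of [16] form a lattice of size C_16. So P = C_16 = 35357670.
Standard Young tableaux of shape 2×n are counted by C_n; here n = 8. So Q = C_8 = 1430.
P − Q = 35357670 − 1430 = 35356240.

35356240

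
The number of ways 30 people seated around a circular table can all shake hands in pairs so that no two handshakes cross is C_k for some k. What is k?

15

Non-crossing handshake pairings of 2n people are counted by C_n; 30 people gives n = 15.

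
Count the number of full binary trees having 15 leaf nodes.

Full binary trees with 15 leaves have 15−1 = 14 internal nodes, so there are C_14 of them.
C_14 = C(28,14)/15 = 40116600/15 = 2674440.

2674440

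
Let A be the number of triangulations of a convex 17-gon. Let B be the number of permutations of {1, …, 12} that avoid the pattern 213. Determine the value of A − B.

9486833

A convex 17-gon is triangulated into 15 triangles, and the number of such triangulations is the Catalan number C_{17−2} = C_15. So A = C_15 = 9694845.
Permutations of [n] avoiding any single length-3 pattern are counted by C_n; here n = 12. So B = C_12 = 208012.
A − B = 9694845 − 208012 = 9486833.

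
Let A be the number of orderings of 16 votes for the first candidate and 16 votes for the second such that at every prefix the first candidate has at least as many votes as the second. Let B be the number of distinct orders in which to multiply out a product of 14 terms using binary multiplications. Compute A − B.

34614770

Ballot sequences with n votes each where one side never trails are Dyck words, counted by C_n; here n = 16. So A = C_16 = 35357670.
Ways to associate a product of 14 factors correspond to binary trees on 14 leaves, so the count is C_13. So B = C_13 = 742900.
A − B = 35357670 − 742900 = 34614770.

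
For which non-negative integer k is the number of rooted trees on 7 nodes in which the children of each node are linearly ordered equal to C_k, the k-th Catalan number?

6

Rooted ordered (plane) trees on m nodes have m−1 edges and are counted by C_{m−1}; m = 7 gives C_6.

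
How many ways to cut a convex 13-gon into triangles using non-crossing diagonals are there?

Triangulations of a convex m-gon are counted by C_{m−2}; with m = 13 this is C_11.
C_11 = C(22,11)/12 = 705432/12 = 58786.

58786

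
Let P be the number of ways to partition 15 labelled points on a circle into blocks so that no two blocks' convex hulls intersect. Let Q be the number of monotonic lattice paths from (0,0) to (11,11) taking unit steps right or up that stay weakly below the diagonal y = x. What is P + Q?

9753631

Non-crossing partitions of an n-element set are counted by C_n; here n = 15. So P = C_15 = 9694845.
Monotone paths in an n×n grid that stay weakly below the diagonal are counted by C_n; here n = 11. So Q = C_11 = 58786.
P + Q = 9694845 + 58786 = 9753631.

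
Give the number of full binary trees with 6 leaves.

A full binary tree with L leaves has L−1 internal nodes and is counted by C_{L−1}; L = 6 gives C_5.
C_5 = 42.

42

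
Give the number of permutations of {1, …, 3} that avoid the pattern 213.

5

Permutations of [n] avoiding any single length-3 pattern are counted by C_n; here n = 3.
C_3 = C(6,3)/4 = 20/4 = 5.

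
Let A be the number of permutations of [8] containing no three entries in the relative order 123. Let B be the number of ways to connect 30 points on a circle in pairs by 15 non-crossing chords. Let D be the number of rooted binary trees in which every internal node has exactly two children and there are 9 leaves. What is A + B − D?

9694845

For any fixed pattern of length 3, the pattern-avoiding permutations of [8] number C_8. So A = C_8 = 1430.
Pairing 30 circle points by 15 non-crossing chords gives C_15 matchings. So B = C_15 = 9694845.
Full binary trees with 9 leaves have 9−1 = 8 internal nodes, so there are C_8 of them. So D = C_8 = 1430.
A + B − D = 1430 + 9694845 − 1430 = 9694845.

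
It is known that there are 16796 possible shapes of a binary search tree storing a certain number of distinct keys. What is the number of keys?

10

Binary search tree shapes on n keys are counted by C_n. Since C_10 = 16796, the index is 10.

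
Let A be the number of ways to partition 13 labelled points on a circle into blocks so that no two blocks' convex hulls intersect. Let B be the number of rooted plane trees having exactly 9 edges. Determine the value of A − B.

The non-crossing partitions of [13] form a lattice of size C_13. So A = C_13 = 742900.
Rooted ordered trees with n edges are counted by C_n; here n = 9. So B = C_9 = 4862.
A − B = 742900 − 4862 = 738038.

738038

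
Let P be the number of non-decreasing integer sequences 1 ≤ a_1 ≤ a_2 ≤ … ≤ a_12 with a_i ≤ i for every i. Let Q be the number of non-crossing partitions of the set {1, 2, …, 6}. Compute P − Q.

Weakly increasing sequences with a_i ≤ i biject with Dyck paths of semilength 12, so there are C_12. So P = C_12 = 208012.
Non-crossing partitions of an n-element set are counted by C_n; here n = 6. So Q = C_6 = 132.
P − Q = 208012 − 132 = 207880.

207880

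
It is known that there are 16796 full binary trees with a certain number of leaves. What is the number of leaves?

Full binary trees with L leaves are counted by C_{L−1}, and C_10 = 16796.
So the index is 10, and the number of leaves is 10 + 1 = 11.

11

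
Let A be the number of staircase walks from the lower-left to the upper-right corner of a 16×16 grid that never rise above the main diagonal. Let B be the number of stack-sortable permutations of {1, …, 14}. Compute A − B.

32683230

Monotone paths in an n×n grid that stay weakly below the diagonal are counted by C_n; here n = 16. So A = C_16 = 35357670.
Stack-sortable permutations are exactly the 231-avoiding ones, counted by C_n; here n = 14. So B = C_14 = 2674440.
A − B = 35357670 − 2674440 = 32683230.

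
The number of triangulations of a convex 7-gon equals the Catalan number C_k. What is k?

5

Triangulations of a convex m-gon are counted by C_{m−2}; with m = 7 this is C_5.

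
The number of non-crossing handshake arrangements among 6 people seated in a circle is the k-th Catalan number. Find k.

3

With 6 = 2·3 people, non-crossing handshake pairings are non-crossing perfect matchings on a circle, counted by C_3.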